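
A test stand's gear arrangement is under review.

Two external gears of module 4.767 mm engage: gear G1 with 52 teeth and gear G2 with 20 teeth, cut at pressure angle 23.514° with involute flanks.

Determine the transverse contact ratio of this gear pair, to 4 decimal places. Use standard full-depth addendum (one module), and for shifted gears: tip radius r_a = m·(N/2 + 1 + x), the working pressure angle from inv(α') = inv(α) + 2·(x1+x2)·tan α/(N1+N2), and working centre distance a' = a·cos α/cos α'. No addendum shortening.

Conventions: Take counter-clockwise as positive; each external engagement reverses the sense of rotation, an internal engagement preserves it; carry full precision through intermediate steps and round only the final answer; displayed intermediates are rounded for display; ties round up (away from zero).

1.5225

recognized (one external pair, fixed centres): single-mesh tooth geometry, m = 4.767, N1 = 52, N2 = 20
base radii: r_b1 = 113.650180, r_b2 = 43.711608
tip radii: r_a1 = 128.709000, r_a2 = 52.437000
no profile shift: α' = α, a' = a
action lengths: √(r_a1²−r_b1²) = 60.412277, √(r_a2²−r_b2²) = 28.964363
base pitch p_b = π·m·cos α = 13.732407
CR = (60.412277 + 28.964363 − 171.612000·sin 23.51400°)/13.732407 = 1.522534
contact ratio ≈ 1.5225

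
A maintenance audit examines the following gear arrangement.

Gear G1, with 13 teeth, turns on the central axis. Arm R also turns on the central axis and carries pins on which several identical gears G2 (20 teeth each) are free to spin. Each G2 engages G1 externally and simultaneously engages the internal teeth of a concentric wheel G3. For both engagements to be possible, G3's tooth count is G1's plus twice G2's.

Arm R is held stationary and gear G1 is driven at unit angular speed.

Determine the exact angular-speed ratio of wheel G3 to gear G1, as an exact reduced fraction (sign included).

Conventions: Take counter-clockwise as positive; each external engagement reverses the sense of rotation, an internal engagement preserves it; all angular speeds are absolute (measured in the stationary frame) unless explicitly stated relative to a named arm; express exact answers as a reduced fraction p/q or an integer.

recognized (axles ride arm R): planetary set, 13/20/53 teeth
ring teeth: 13 + 2·20 = 53
13(ω_sun−ω_arm) = −53(ω_ring−ω_arm),  ω_arm = 0, ω_sun = 1
ω_ring = 0 − (13/53)(1−0) = -13/53
ω_out/ω_in = -13/53

-13/53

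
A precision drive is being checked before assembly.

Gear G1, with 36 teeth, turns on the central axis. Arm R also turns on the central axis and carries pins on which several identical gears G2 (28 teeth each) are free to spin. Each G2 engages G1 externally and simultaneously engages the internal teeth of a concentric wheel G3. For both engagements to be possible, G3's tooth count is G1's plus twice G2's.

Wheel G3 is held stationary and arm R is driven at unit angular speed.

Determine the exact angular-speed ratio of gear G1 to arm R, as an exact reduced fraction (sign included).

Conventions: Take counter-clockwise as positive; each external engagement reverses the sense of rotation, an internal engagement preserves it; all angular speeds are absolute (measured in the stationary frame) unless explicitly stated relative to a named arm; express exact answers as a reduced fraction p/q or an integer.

class = planetary set [G3 = 36+2·28 = 92; Willis about the carrier]
ring teeth: 36 + 2·28 = 92
36(ω_sun−ω_arm) = −92(ω_ring−ω_arm),  ω_ring = 0, ω_arm = 1
ω_sun = 1 − (92/36)(0−1) = 32/9
ω_out/ω_in = 32/9

32/9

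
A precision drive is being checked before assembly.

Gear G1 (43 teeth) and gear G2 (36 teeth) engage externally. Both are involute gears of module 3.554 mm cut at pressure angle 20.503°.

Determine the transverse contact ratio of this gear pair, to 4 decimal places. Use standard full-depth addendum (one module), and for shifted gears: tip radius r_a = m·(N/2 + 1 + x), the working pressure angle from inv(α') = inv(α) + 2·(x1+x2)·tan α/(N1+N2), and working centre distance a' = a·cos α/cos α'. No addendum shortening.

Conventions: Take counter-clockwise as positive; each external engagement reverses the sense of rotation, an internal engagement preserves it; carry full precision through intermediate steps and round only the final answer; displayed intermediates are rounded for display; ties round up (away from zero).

1.6859

topology: single-mesh involute geometry — m = 3.554, 43T/36T pair
base radii: r_b1 = 71.570657, r_b2 = 59.919620
tip radii: r_a1 = 79.965000, r_a2 = 67.526000
no profile shift: α' = α, a' = a
action lengths: √(r_a1²−r_b1²) = 35.665701, √(r_a2²−r_b2²) = 31.135186
base pitch p_b = π·m·cos α = 10.457947
CR = (35.665701 + 31.135186 − 140.383000·sin 20.50300°)/10.457947 = 1.685880
contact ratio ≈ 1.6859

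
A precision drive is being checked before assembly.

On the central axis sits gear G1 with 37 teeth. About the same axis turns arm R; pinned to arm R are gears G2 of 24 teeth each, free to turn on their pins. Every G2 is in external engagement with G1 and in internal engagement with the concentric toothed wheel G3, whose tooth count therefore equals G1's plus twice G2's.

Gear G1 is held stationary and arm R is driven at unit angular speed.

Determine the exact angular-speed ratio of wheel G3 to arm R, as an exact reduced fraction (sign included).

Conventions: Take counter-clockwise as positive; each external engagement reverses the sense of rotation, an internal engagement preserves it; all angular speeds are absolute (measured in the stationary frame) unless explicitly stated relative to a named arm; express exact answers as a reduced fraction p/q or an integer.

122/85

recognized (axles ride arm R): planetary set, 37/24/85 teeth
ring teeth: 37 + 2·24 = 85
37(ω_sun−ω_arm) = −85(ω_ring−ω_arm),  ω_sun = 0, ω_arm = 1
ω_ring = 1 − (37/85)(0−1) = 122/85
ω_out/ω_in = 122/85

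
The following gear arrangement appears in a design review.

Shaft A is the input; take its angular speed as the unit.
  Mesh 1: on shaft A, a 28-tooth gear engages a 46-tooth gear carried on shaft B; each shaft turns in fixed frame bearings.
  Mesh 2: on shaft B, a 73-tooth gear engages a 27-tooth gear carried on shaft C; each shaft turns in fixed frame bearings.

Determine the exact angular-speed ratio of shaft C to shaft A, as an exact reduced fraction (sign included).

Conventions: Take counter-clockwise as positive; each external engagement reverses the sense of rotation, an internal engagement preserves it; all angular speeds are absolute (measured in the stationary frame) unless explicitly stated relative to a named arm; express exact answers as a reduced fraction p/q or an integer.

1022/621

class = fixed-axis compound train [2 meshes; 2 ratios multiply, 2 sense flips]
mesh 1 [28T→46T]: running ratio 14/23, sense −
mesh 2 [73T→27T]: running ratio 1022/621, sense +
ω_out/ω_in = 1022/621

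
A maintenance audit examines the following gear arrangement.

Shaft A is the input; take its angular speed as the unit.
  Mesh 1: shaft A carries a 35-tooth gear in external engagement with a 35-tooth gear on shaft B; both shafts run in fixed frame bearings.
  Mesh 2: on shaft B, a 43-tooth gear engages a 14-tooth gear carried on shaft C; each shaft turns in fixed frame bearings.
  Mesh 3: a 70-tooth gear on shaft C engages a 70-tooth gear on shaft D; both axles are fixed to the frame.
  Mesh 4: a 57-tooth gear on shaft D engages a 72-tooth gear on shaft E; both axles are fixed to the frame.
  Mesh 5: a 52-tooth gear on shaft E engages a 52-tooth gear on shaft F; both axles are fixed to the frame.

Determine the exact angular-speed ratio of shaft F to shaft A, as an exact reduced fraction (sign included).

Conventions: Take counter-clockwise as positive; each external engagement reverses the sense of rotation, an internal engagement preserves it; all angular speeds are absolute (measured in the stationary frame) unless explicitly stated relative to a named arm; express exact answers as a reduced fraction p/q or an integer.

-817/336

class = fixed-axis compound train [5 meshes; 5 ratios multiply, 5 sense flips]
mesh 1 [35T→35T]: running ratio 1, sense −
mesh 2 [43T→14T]: running ratio 43/14, sense +
mesh 3 [70T→70T]: running ratio 43/14, sense −
mesh 4 [57T→72T]: running ratio 817/336, sense +
mesh 5 [52T→52T]: running ratio 817/336, sense −
ω_out/ω_in = -817/336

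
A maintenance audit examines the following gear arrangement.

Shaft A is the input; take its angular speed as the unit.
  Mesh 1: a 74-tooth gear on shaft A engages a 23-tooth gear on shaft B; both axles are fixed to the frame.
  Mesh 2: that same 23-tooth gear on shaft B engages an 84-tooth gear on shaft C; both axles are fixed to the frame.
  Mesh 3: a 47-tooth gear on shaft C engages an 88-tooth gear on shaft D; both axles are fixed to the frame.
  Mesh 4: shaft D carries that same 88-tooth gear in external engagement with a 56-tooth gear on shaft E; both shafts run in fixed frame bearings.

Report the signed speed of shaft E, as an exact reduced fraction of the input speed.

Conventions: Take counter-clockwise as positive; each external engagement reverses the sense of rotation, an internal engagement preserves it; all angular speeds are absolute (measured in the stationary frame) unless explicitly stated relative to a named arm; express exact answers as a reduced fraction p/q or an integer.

4-mesh fixed-axis compound train (all bearings frame-fixed)
mesh 1 [74T→23T]: |ω|/ω_in = 1×74/23 = 74/23, sense flips to −
mesh 2 [23T→84T]: |ω|/ω_in = (74/23)×23/84 = 37/42, sense flips to +
mesh 3 [47T→88T]: |ω|/ω_in = (37/42)×47/88 = 1739/3696, sense flips to −
mesh 4 [88T→56T]: |ω|/ω_in = (1739/3696)×88/56 = 1739/2352, sense flips to +
signed output speed (× input speed) = 1739/2352

1739/2352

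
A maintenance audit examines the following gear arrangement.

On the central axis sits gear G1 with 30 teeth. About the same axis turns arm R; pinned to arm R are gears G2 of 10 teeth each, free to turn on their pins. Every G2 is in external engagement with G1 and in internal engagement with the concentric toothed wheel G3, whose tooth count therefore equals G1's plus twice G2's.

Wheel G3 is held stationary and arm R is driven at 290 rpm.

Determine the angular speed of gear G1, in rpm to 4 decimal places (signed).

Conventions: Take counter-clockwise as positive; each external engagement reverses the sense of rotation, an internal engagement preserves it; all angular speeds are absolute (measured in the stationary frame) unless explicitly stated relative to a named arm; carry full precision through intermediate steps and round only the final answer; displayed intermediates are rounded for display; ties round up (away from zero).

planetary set (30T centre, 10T on arm, 50T internal) — Willis relation
normalise by the input: solve with ω_arm = 1, then scale by 290 rpm
ring teeth: 30 + 2·10 = 50
30(ω_sun−ω_arm) = −50(ω_ring−ω_arm),  ω_ring = 0, ω_arm = 1
ω_sun = 1 − (50/30)(0−1) = 8/3
scale: ω_sun = 8/3 × 290 rpm = +773.3333 rpm

+773.3333 rpm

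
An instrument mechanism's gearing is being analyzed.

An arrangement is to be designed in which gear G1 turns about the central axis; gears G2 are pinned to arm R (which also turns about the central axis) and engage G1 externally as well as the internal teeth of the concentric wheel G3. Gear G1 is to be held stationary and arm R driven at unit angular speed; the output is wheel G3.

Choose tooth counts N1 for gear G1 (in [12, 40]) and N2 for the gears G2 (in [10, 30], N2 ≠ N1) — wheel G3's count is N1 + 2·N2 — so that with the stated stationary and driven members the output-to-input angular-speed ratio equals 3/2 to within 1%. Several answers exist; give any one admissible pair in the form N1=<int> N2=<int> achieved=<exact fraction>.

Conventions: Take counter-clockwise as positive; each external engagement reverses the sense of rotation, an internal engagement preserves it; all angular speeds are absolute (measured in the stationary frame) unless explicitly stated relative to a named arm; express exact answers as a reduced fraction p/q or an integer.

design class (target 3/2): planetary set
Willis with ω_sun = 0: ω_ring/ω_arm = (N1+N3)/N3; set equal to 3/2  ⇒  N3/N1 = 1/(3/2 − 1) = 2
N3 = N1 + 2·N2  ⇒  N2/N1 = (N3/N1 − 1)/2 = (2 − 1)/2 = 1/2
smallest multiple with N1 ≥ 12 and N2 ≥ 10: k = 10  ⇒  N1 = 10·2 = 20, N2 = 10·1 = 10 (N1 ≤ 40, N2 ≤ 30, N2 ≠ N1 ✓), N3 = 20 + 2·10 = 40
check: (N1+N3)/N3 with N1 = 20, N3 = 40 gives 3/2; |achieved − target| = 0 ≤ 3/200 ✓

N1=20 N2=10 achieved=3/2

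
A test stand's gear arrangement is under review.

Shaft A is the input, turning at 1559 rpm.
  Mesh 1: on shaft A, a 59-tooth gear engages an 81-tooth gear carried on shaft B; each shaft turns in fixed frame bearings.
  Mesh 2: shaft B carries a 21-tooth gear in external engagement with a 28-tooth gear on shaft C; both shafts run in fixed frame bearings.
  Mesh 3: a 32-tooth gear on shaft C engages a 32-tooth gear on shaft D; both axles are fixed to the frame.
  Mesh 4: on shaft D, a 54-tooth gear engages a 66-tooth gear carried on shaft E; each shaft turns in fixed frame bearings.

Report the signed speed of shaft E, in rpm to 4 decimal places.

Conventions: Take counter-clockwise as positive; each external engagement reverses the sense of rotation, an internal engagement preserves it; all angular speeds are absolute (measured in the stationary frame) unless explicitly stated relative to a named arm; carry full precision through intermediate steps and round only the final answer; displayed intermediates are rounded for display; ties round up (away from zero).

+696.8258 rpm

topology: fixed-axis compound train — 4 meshes, A→E
mesh 1 [59T→81T]: ω = 1559.0000×59/81 = 1135.5679 rpm, sense flips to −
mesh 2 [21T→28T]: ω = 1135.5679×21/28 = 851.6759 rpm, sense flips to +
mesh 3 [32T→32T]: ω = 851.6759×32/32 = 851.6759 rpm, sense flips to −
mesh 4 [54T→66T]: ω = 851.6759×54/66 = 696.8258 rpm, sense flips to +
signed output speed = +696.8258 rpm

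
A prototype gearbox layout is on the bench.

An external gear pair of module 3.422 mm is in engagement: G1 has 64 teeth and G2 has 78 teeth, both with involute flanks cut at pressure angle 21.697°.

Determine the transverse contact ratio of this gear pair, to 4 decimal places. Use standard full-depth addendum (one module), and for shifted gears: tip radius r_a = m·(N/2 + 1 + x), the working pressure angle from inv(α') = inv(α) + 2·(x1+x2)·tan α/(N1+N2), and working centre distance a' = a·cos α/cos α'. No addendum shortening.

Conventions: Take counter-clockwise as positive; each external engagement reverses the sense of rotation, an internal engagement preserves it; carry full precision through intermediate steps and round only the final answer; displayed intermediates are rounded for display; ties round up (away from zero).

recognized (one external pair, fixed centres): single-mesh tooth geometry, m = 3.422, N1 = 64, N2 = 78
base radii: r_b1 = 101.745853, r_b2 = 124.002758
tip radii: r_a1 = 112.926000, r_a2 = 136.880000
no profile shift: α' = α, a' = a
action lengths: √(r_a1²−r_b1²) = 48.990437, √(r_a2²−r_b2²) = 57.960765
base pitch p_b = π·m·cos α = 9.988876
CR = (48.990437 + 57.960765 − 242.962000·sin 21.69700°)/9.988876 = 1.714769
contact ratio ≈ 1.7148

1.7148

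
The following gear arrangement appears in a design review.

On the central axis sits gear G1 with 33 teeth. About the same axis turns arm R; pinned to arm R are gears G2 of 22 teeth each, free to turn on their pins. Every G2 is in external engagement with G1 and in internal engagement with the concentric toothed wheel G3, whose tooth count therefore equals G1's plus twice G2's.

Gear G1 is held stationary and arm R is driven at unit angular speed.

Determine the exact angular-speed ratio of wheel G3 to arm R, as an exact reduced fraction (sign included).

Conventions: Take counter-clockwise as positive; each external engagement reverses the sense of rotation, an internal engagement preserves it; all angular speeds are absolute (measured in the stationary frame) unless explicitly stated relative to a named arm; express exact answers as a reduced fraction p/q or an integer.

topology: planetary set — G1 33T / G2 22T / G3 77T, arm = carrier (Willis)
ring teeth: 33 + 2·22 = 77
33(ω_sun−ω_arm) = −77(ω_ring−ω_arm),  ω_sun = 0, ω_arm = 1
ω_ring = 1 − (33/77)(0−1) = 10/7
ω_out/ω_in = 10/7

10/7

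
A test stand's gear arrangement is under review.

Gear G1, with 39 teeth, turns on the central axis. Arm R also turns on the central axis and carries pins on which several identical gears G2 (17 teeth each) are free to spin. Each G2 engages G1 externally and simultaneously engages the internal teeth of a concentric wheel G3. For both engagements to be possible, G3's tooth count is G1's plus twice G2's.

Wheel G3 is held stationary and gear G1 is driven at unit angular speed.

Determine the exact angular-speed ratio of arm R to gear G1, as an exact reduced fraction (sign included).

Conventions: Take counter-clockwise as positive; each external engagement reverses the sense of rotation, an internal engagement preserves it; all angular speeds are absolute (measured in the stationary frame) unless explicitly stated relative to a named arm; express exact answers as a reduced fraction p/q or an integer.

39/112

topology: planetary set — G1 39T / G2 17T / G3 73T, arm = carrier (Willis)
ring teeth: 39 + 2·17 = 73
39(ω_sun−ω_arm) = −73(ω_ring−ω_arm),  ω_ring = 0, ω_sun = 1
39(1−ω_arm) = −73(0−ω_arm)  ⇒  112·ω_arm = 39  ⇒  ω_arm = 39/112
ω_out/ω_in = 39/112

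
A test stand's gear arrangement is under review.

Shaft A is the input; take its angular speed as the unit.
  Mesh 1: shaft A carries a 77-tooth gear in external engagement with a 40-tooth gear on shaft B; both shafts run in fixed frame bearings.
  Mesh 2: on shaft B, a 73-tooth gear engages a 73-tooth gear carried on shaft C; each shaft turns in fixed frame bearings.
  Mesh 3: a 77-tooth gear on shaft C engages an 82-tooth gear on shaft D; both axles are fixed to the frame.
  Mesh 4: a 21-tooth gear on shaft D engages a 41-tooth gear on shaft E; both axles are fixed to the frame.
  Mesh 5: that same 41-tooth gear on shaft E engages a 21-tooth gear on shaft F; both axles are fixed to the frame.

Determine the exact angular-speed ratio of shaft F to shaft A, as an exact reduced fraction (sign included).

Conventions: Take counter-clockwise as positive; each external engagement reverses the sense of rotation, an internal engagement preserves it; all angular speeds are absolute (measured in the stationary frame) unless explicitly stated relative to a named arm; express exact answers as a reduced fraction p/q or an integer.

-5929/3280

class = fixed-axis compound train [5 meshes; 5 ratios multiply, 5 sense flips]
mesh 1 [77T→40T]: running ratio 77/40, sense −
mesh 2 [73T→73T]: running ratio 77/40, sense +
mesh 3 [77T→82T]: running ratio 5929/3280, sense −
mesh 4 [21T→41T]: running ratio 124509/134480, sense +
mesh 5 [41T→21T]: running ratio 5929/3280, sense −
ω_out/ω_in = -5929/3280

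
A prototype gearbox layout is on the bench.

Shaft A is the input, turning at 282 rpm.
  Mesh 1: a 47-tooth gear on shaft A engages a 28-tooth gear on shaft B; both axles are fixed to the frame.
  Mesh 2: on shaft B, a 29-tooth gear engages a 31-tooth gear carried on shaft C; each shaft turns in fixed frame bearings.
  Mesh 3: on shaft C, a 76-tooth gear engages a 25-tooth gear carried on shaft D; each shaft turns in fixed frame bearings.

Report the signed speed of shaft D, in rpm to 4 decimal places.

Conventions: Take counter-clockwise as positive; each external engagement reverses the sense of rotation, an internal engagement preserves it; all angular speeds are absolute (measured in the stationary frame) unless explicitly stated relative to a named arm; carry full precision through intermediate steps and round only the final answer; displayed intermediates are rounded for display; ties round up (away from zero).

-1346.1666 rpm

recognized (4 fixed axles, 3 meshes): fixed-axis compound train
mesh 1 [47T→28T]: ω = 282.0000×47/28 = 473.3571 rpm, sense flips to −
mesh 2 [29T→31T]: ω = 473.3571×29/31 = 442.8180 rpm, sense flips to +
mesh 3 [76T→25T]: ω = 442.8180×76/25 = 1346.1666 rpm, sense flips to −
signed output speed = -1346.1666 rpm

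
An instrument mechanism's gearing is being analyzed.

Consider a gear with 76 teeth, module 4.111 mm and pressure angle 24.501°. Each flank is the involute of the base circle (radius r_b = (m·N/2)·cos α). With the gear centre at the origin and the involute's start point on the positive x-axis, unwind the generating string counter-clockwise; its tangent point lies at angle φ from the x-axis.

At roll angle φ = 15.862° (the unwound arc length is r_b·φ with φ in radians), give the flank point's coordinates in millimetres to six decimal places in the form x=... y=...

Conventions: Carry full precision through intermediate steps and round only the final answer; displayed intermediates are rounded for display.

recognized (one wheel, involute flank): single-mesh tooth geometry, m = 4.111, N = 76
pitch radius r_p = m·N/2 = 4.111·76/2 = 156.218000
base radius r_b = r_p·cos α = 156.218000·cos 24.501° = 142.151199
roll angle φ = 15.862° = 0.27684413 rad
x = r_b·(cos φ + φ·sin φ) = 147.494690
y = r_b·(sin φ − φ·cos φ) = 0.997707

x=147.494690 y=0.997707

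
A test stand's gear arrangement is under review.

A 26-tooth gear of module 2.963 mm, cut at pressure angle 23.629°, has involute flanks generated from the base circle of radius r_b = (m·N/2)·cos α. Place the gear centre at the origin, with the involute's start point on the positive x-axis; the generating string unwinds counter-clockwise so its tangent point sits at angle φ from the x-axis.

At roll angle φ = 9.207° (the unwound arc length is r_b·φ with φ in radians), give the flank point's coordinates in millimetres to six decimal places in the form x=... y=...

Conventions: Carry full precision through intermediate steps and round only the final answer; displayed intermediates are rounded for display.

class = single-mesh tooth geometry [base-circle involute, m = 2.963, 26T]
pitch radius r_p = m·N/2 = 2.963·26/2 = 38.519000
base radius r_b = r_p·cos α = 38.519000·cos 23.629° = 35.289566
roll angle φ = 9.207° = 0.16069246 rad
x = r_b·(cos φ + φ·sin φ) = 35.742254
y = r_b·(sin φ − φ·cos φ) = 0.048684

x=35.742254 y=0.048684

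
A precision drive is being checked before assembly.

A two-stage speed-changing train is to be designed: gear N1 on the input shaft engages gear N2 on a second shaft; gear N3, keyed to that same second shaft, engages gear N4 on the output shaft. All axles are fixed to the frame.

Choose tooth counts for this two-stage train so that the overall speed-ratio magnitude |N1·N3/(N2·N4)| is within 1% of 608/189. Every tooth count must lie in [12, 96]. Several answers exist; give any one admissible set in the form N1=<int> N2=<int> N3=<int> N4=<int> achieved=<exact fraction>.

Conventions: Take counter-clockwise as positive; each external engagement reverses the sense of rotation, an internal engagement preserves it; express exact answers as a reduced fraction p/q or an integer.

N1=16 N2=14 N3=76 N4=27 achieved=608/189

design class (target 608/189): fixed-axis compound train
target = 608/189 in lowest terms: an exact hit needs N1·N3 = k·608 and N2·N4 = k·189 for one integer k, every count in [12, 96]; additionally prefer no 1:1 stage (N1 ≠ N2, N3 ≠ N4)
k = 1: no 1:1-free in-range split of k·608 and k·189 into factor pairs; take k = 2
k = 2: N1·N3 = 1216 = 16·76, N2·N4 = 378 = 14·27
achieved = 16·76/(14·27) = 608/189; |achieved − target| = 0 ≤ 152/4725 ✓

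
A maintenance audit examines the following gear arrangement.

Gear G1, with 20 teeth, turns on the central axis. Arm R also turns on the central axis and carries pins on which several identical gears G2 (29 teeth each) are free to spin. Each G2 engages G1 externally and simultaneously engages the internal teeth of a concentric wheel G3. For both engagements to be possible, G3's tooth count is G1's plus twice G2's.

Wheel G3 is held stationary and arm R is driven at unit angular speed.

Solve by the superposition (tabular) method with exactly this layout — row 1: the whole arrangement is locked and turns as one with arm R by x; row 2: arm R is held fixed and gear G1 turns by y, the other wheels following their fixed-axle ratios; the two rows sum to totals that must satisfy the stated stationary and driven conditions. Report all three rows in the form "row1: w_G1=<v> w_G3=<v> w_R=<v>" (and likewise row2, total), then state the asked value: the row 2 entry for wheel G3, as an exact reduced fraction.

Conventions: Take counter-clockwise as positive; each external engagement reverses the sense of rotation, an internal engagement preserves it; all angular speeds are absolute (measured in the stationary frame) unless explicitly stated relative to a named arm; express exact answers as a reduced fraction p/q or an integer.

row1: w_G1=1 w_G3=1 w_R=1
row2: w_G1=39/10 w_G3=-1 w_R=0
total: w_G1=49/10 w_G3=0 w_R=1
asked value: -1

topology: planetary set — G1 20T / G2 29T / G3 78T, arm = carrier (Willis)
superposition row 1 [locked train]: every member turns x
row 2 (arm held, sun turns y): ω_ring = −(20/78)·y, ω_arm = 0
boundary: total ω_ring = x − (20/78)·y = 0 and total ω_arm = x = 1  ⇒  y = 39/10, x = 1
row 2 ring = −(20/78)·39/10 = -1
totals (row 1 + row 2): sun 1 + 39/10 = 49/10, ring 1 + (-1) = 0, arm 1 + 0 = 1
asked cell (row2, ring) = -1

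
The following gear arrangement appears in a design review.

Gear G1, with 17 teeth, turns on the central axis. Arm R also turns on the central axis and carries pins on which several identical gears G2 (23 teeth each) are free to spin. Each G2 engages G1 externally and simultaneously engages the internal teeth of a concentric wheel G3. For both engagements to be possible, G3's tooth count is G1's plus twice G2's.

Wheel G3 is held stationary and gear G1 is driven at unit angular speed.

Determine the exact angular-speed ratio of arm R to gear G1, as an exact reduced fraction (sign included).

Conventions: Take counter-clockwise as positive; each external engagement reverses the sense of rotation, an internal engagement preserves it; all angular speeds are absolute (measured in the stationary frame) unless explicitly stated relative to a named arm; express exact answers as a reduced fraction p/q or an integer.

recognized (axles ride arm R): planetary set, 17/23/63 teeth
ring teeth: 17 + 2·23 = 63
17(ω_sun−ω_arm) = −63(ω_ring−ω_arm),  ω_ring = 0, ω_sun = 1
17(1−ω_arm) = −63(0−ω_arm)  ⇒  80·ω_arm = 17  ⇒  ω_arm = 17/80
ω_out/ω_in = 17/80

17/80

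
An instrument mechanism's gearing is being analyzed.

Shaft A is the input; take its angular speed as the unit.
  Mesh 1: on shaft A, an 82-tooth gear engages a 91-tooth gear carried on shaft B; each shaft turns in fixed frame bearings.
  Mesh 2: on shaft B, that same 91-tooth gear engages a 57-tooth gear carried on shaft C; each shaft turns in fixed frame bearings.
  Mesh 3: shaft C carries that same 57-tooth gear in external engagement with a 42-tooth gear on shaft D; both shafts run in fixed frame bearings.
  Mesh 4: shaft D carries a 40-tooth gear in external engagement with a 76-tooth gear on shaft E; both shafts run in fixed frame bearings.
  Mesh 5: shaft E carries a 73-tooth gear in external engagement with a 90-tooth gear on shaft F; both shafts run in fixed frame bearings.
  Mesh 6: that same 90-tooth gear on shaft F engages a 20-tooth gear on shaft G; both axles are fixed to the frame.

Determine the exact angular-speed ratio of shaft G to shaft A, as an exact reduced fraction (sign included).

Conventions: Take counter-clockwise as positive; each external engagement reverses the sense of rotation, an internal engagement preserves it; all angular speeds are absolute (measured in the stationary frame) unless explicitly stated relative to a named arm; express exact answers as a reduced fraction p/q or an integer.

class = fixed-axis compound train [6 meshes; 6 ratios multiply, 6 sense flips]
mesh 1 [82T→91T]: running ratio 82/91, sense −
mesh 2 [91T→57T]: running ratio 82/57, sense +
mesh 3 [57T→42T]: running ratio 41/21, sense −
mesh 4 [40T→76T]: running ratio 410/399, sense +
mesh 5 [73T→90T]: running ratio 2993/3591, sense −
mesh 6 [90T→20T]: running ratio 2993/798, sense +
ω_out/ω_in = 2993/798

2993/798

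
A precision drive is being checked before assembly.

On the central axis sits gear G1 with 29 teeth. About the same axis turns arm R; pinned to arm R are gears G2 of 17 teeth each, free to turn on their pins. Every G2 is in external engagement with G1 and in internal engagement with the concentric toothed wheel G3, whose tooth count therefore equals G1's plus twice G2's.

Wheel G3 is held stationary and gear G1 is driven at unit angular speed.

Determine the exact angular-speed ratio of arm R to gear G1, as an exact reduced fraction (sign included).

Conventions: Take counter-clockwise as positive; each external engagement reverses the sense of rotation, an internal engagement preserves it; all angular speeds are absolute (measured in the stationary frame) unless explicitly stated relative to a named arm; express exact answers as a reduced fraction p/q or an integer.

class = planetary set [G3 = 29+2·17 = 63; Willis about the carrier]
ring teeth: 29 + 2·17 = 63
29(ω_sun−ω_arm) = −63(ω_ring−ω_arm),  ω_ring = 0, ω_sun = 1
29(1−ω_arm) = −63(0−ω_arm)  ⇒  92·ω_arm = 29  ⇒  ω_arm = 29/92
ω_out/ω_in = 29/92

29/92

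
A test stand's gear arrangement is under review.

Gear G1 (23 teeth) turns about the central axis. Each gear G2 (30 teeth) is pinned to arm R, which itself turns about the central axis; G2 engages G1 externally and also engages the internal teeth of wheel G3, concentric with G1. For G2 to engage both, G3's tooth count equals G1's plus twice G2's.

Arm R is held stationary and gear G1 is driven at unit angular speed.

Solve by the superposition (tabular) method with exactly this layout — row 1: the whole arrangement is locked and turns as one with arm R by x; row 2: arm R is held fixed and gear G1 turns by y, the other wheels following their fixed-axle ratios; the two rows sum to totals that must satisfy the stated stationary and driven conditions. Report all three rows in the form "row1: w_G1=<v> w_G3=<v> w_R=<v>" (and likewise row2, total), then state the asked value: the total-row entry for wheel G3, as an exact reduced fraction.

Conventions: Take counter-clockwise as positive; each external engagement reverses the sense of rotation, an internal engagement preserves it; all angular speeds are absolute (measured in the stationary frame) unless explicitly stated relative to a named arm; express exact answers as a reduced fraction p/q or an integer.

row1: w_G1=0 w_G3=0 w_R=0
row2: w_G1=1 w_G3=-23/83 w_R=0
total: w_G1=1 w_G3=-23/83 w_R=0
asked value: -23/83

topology: planetary set — G1 23T / G2 30T / G3 83T, arm = carrier (Willis)
row 1 (train locked, turned with arm): all members turn x
row 2: sun turns y, ring = −(23/83)·y, arm 0
boundary: total ω_arm = x = 0 and total ω_sun = x + y = 1  ⇒  y = 1, x = 0
row 2 ring = −(23/83)·1 = -23/83
totals (row 1 + row 2): sun 0 + 1 = 1, ring 0 + (-23/83) = -23/83, arm 0 + 0 = 0
asked cell (total, ring) = -23/83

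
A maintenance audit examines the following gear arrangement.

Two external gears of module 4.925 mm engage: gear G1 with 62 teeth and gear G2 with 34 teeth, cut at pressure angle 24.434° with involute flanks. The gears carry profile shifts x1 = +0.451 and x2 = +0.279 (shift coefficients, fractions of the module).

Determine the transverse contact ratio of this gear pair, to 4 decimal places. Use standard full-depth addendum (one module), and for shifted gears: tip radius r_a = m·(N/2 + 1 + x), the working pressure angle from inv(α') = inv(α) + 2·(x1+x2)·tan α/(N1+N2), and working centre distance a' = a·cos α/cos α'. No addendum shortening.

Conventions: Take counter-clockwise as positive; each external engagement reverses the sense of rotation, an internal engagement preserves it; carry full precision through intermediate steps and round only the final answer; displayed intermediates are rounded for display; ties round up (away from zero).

1.4807

topology: single-mesh involute geometry — m = 4.925, 62T/34T pair
base radii: r_b1 = 139.001177, r_b2 = 76.226452
tip radii: r_a1 = 159.821175, r_a2 = 90.024075
inv(α') = inv(24.434°) + 2·(+0.451+0.279)·tan α/(62+34) = 0.03479177  ⇒  α' = 26.20166°
a' = a·cos α / cos α' = 236.4000·cos 24.434°/cos 26.20166° = 239.875950
action lengths: √(r_a1²−r_b1²) = 78.876365, √(r_a2²−r_b2²) = 47.894281
base pitch p_b = π·m·cos α = 14.086615
CR = (78.876365 + 47.894281 − 239.875950·sin 26.20166°)/14.086615 = 1.480679
contact ratio ≈ 1.4807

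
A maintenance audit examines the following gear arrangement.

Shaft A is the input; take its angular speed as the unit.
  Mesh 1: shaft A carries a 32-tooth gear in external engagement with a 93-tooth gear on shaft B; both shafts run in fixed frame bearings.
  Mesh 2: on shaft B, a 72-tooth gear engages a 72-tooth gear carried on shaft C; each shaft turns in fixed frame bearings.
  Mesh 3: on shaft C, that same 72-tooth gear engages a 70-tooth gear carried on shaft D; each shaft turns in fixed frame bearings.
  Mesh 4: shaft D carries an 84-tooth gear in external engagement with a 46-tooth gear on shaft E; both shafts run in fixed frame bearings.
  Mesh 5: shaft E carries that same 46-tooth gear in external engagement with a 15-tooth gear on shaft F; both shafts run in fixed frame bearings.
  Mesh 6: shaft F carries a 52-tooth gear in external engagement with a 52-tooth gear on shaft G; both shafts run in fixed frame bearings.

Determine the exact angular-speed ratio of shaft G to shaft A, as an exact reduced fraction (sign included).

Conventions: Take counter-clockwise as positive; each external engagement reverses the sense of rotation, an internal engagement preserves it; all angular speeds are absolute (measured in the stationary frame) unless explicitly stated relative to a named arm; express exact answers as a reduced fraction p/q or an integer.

class = fixed-axis compound train [6 meshes; 6 ratios multiply, 6 sense flips]
mesh 1 [32T→93T]: running ratio 32/93, sense −
mesh 2 [72T→72T]: running ratio 32/93, sense +
mesh 3 [72T→70T]: running ratio 384/1085, sense −
mesh 4 [84T→46T]: running ratio 2304/3565, sense +
mesh 5 [46T→15T]: running ratio 1536/775, sense −
mesh 6 [52T→52T]: running ratio 1536/775, sense +
ω_out/ω_in = 1536/775

1536/775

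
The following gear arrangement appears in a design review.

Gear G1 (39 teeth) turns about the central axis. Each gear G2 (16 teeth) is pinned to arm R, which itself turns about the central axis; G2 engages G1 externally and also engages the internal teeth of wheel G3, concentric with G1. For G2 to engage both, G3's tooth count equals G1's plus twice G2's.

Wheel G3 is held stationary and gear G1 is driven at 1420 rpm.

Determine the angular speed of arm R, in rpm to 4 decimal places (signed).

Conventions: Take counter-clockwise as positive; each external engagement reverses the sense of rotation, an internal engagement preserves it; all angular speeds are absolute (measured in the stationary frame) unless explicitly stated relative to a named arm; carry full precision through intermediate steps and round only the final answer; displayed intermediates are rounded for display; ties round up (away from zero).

class = planetary set [G3 = 39+2·16 = 71; Willis about the carrier]
normalise by the input: solve with ω_sun = 1, then scale by 1420 rpm
ring teeth: 39 + 2·16 = 71
39(ω_sun−ω_arm) = −71(ω_ring−ω_arm),  ω_ring = 0, ω_sun = 1
39(1−ω_arm) = −71(0−ω_arm)  ⇒  110·ω_arm = 39  ⇒  ω_arm = 39/110
scale: ω_arm = 39/110 × 1420 rpm = +503.4545 rpm

+503.4545 rpm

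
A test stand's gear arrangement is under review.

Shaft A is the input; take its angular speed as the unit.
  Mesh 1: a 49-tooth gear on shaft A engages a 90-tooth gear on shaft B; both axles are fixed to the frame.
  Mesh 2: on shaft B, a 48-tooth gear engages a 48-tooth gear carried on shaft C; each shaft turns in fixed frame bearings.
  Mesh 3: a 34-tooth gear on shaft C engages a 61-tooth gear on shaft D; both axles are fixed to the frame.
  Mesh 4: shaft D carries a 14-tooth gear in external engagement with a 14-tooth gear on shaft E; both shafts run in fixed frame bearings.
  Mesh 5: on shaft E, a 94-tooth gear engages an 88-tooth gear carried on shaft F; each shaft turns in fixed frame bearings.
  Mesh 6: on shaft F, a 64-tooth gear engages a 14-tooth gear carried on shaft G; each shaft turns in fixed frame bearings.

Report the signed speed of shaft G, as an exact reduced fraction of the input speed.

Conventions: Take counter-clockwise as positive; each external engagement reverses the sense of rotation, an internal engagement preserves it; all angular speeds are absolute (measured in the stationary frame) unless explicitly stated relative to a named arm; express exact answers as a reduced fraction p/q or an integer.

6-mesh fixed-axis compound train (all bearings frame-fixed)
mesh 1 [49T→90T]: |ω|/ω_in = 1×49/90 = 49/90, sense flips to −
mesh 2 [48T→48T]: |ω|/ω_in = (49/90)×48/48 = 49/90, sense flips to +
mesh 3 [34T→61T]: |ω|/ω_in = (49/90)×34/61 = 833/2745, sense flips to −
mesh 4 [14T→14T]: |ω|/ω_in = (833/2745)×14/14 = 833/2745, sense flips to +
mesh 5 [94T→88T]: |ω|/ω_in = (833/2745)×94/88 = 39151/120780, sense flips to −
mesh 6 [64T→14T]: |ω|/ω_in = (39151/120780)×64/14 = 44744/30195, sense flips to +
signed output speed (× input speed) = 44744/30195

44744/30195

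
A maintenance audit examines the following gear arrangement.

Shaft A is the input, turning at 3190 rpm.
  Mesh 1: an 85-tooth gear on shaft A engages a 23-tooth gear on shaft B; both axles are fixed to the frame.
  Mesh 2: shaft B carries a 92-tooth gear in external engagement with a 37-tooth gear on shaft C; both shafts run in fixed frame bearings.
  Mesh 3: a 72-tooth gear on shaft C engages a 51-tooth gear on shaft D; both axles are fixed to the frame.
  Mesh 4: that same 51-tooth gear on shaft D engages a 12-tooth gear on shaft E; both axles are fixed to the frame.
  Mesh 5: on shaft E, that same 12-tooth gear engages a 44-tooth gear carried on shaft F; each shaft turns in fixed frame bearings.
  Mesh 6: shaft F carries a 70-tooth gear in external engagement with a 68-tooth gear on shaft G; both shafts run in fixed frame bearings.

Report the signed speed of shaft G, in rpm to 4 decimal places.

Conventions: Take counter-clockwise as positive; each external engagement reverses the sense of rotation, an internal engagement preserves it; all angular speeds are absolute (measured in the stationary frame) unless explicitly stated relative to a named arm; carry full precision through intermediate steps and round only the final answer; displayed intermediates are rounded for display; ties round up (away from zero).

+49378.3784 rpm

topology: fixed-axis compound train — 6 meshes, A→G
mesh 1 [85T→23T]: ω = 3190.0000×85/23 = 11789.1304 rpm, sense flips to −
mesh 2 [92T→37T]: ω = 11789.1304×92/37 = 29313.5135 rpm, sense flips to +
mesh 3 [72T→51T]: ω = 29313.5135×72/51 = 41383.7838 rpm, sense flips to −
mesh 4 [51T→12T]: ω = 41383.7838×51/12 = 175881.0811 rpm, sense flips to +
mesh 5 [12T→44T]: ω = 175881.0811×12/44 = 47967.5676 rpm, sense flips to −
mesh 6 [70T→68T]: ω = 47967.5676×70/68 = 49378.3784 rpm, sense flips to +
signed output speed = +49378.3784 rpm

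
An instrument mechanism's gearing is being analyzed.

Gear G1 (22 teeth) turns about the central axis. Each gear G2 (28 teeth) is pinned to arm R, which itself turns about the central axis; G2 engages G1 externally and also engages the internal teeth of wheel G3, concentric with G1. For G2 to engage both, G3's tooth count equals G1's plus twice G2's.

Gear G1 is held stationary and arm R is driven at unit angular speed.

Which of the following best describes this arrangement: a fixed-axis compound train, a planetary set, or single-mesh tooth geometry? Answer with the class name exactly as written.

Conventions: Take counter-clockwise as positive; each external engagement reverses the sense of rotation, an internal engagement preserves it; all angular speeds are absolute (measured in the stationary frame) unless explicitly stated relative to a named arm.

class = planetary set [G3 = 22+2·28 = 78; Willis about the carrier]
classification: planetary set

planetary set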